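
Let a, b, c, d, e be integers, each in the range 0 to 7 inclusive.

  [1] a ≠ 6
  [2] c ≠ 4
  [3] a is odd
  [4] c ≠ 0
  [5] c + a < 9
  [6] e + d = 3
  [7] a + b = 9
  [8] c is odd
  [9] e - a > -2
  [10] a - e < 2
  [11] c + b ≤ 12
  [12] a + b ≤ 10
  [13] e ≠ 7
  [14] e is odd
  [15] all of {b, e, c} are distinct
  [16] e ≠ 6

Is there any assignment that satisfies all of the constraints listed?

Satisfiable

Take a = 3, b = 6, c = 5, d = 0, e = 3. Then constraint 5: c + a = 8; constraint 6: e + d = 3; constraint 7: a + b = 9, and every other listed constraint is also met.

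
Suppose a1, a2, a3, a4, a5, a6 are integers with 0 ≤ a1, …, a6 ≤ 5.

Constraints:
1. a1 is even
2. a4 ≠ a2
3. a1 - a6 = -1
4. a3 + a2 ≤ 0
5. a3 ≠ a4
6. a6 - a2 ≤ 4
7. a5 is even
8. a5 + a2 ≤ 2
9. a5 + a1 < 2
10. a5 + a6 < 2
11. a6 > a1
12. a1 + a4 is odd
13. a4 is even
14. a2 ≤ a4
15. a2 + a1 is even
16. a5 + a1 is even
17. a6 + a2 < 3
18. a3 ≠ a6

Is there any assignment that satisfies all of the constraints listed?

Unsatisfiable

Constraint 1 makes a1 even and constraint 13 makes a4 even, so a1 + a4 must be even. Constraint 12 says a1 + a4 is odd — contradiction.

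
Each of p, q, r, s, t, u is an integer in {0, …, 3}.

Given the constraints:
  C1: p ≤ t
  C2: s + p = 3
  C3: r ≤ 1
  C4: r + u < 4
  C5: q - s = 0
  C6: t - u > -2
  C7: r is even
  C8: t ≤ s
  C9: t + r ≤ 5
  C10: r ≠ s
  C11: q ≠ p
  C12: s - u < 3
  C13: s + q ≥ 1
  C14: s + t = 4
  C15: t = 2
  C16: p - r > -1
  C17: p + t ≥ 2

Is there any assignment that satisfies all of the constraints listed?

Setting (p, q, r, s, t, u) = (1, 2, 0, 2, 2, 2) satisfies everything: constraint 2: s + p = 3; constraint 4: r + u = 2; constraint 5: q - s = 0, and the others follow.

Satisfiable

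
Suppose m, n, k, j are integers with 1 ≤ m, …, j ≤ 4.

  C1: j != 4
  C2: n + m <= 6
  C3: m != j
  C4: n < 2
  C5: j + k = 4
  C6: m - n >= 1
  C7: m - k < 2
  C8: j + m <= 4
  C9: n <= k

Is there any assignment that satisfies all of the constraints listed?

One satisfying assignment is m = 3, n = 1, k = 3, j = 1.
For the less obvious constraints — constraint 2: n + m = 4; constraint 5: j + k = 4 — and the others hold by inspection.

Satisfiable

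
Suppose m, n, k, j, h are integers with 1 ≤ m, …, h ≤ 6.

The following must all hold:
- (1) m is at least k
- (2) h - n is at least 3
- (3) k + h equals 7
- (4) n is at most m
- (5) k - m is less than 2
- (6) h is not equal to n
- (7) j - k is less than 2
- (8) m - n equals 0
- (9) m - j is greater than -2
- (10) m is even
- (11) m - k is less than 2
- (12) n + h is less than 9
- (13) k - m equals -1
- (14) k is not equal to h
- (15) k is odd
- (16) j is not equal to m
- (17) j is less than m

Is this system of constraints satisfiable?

Setting (m, n, k, j, h) = (2, 2, 1, 1, 6) satisfies everything: constraint 2: h - n = 4; constraint 3: k + h = 7, and the others follow.

Satisfiable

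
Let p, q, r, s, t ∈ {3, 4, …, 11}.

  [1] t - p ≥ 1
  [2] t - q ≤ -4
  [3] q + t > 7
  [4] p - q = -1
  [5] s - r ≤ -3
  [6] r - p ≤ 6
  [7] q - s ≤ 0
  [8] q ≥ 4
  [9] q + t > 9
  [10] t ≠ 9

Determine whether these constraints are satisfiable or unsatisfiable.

Unsatisfiable

Constraints 1, 2, 5, 6, and 7 give s − q ≥ 0, q − t ≥ 4, t − p ≥ 1, p − r ≥ -6, r − s ≥ 3.
Adding all 5 inequalities: the left sides telescope to 0, and the right sides sum to 0 + 4 + 1 + (-6) + 3 = 2. So 0 ≥ 2, which is false.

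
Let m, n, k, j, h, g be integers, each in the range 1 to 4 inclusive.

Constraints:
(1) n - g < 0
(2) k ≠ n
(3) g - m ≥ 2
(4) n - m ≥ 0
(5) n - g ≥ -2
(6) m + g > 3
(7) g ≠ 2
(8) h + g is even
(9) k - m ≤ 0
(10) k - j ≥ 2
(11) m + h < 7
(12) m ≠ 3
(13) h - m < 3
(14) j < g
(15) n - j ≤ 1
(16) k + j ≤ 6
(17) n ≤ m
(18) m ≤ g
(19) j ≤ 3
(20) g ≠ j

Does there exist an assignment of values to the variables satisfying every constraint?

Constraints 3, 5, 9, 10, and 15 give k − j ≥ 2, j − n ≥ -1, n − g ≥ -2, g − m ≥ 2, m − k ≥ 0.
Adding all 5 inequalities: the left sides telescope to 0, and the right sides sum to 2 + (-1) + (-2) + 2 + 0 = 1. So 0 ≥ 1, which is false.

Unsatisfiable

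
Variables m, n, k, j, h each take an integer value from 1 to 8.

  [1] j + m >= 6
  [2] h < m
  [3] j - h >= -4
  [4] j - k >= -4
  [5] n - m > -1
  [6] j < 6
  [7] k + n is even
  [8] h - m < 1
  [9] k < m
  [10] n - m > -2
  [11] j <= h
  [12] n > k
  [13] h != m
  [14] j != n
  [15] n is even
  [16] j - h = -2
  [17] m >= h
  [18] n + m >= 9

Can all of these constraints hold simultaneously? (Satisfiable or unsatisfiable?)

One satisfying assignment is m = 5, n = 6, k = 4, j = 2, h = 4.
For the less obvious constraints — constraint 1: j + m = 7; constraint 3: j - h = -2 — and the others hold by inspection.

Satisfiable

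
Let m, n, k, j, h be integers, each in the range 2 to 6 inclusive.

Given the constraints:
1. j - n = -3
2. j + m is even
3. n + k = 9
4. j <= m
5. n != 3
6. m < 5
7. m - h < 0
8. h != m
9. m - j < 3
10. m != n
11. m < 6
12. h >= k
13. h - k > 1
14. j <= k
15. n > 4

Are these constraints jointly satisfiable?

Satisfiable

Take m = 3, n = 6, k = 3, j = 3, h = 6. Then constraint 1: j - n = -3; constraint 3: n + k = 9, and every other listed constraint is also met.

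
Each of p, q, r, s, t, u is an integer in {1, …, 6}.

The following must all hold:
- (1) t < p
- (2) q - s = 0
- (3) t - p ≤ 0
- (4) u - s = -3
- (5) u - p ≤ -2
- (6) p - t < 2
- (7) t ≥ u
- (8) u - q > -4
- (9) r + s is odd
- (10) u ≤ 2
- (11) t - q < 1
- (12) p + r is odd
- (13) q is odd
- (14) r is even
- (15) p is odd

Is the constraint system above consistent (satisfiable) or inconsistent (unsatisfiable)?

Satisfiable

Setting (p, q, r, s, t, u) = (5, 5, 4, 5, 4, 2) satisfies everything: constraint 2: q - s = 0; constraint 3: t - p = -1; constraint 4: u - s = -3, and the others follow.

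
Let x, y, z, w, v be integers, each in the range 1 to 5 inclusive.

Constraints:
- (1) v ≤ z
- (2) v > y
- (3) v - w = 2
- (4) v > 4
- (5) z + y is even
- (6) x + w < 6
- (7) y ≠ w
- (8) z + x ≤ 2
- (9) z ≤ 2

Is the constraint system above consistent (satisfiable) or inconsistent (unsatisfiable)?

Unsatisfiable

From constraint 4: v ≥ 5. From constraints 1 and 9: v ≤ z and z ≤ 2, so v ≤ 2. But 2 < 5, so no value of v works.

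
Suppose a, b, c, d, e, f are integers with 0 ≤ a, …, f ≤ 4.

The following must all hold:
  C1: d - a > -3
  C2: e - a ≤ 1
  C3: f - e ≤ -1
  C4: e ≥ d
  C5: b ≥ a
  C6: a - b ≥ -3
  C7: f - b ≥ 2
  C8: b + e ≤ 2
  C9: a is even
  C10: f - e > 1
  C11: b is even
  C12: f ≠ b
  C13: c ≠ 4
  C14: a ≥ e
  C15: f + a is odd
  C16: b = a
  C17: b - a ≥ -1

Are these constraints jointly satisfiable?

Unsatisfiable

Constraints 2, 3, 7, and 17 give f − b ≥ 2, b − a ≥ -1, a − e ≥ -1, e − f ≥ 1.
Adding all 4 inequalities: the left sides telescope to 0, and the right sides sum to 2 + (-1) + (-1) + 1 = 1. So 0 ≥ 1, which is false.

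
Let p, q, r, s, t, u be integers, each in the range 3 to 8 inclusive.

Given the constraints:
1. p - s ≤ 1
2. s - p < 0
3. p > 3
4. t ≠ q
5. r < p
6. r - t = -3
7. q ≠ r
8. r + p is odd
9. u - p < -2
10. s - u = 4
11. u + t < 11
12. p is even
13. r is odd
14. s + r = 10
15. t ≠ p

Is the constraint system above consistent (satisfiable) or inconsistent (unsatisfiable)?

Satisfiable

Try p = 8, q = 8, r = 3, s = 7, t = 6, u = 3.
Check constraint 1: p - s = 1; constraint 2: s - p = -1. The remaining constraints are straightforward to verify.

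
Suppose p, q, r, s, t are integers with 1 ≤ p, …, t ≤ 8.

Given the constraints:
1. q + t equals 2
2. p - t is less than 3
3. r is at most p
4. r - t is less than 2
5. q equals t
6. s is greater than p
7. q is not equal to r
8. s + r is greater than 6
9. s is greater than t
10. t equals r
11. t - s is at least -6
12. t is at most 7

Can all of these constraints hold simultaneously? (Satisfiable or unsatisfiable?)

Unsatisfiable

From constraints 5 and 10, q = t = r, so q = r. But constraint 7 says q ≠ r. Contradiction.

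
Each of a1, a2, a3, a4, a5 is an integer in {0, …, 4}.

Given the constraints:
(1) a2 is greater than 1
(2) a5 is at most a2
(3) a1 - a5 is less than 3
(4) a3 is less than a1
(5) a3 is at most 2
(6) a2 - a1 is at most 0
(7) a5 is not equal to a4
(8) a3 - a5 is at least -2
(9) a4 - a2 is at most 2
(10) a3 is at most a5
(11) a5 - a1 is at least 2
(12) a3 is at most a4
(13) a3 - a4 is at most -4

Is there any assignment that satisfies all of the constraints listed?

Constraints 6, 8, 9, 11, and 13 give a3 − a5 ≥ -2, a5 − a1 ≥ 2, a1 − a2 ≥ 0, a2 − a4 ≥ -2, a4 − a3 ≥ 4.
Adding all 5 inequalities: the left sides telescope to 0, and the right sides sum to (-2) + 2 + 0 + (-2) + 4 = 2. So 0 ≥ 2, which is false.

Unsatisfiable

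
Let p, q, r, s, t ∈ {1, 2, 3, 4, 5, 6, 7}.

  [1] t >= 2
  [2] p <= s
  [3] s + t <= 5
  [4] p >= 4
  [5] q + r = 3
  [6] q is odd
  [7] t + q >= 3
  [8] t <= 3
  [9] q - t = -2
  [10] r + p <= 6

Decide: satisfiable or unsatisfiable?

From constraints 2 and 4: s ≥ p ≥ 4. From constraint 1: t ≥ 2. Hence s + t ≥ 6. But constraint 3 requires s + t ≤ 5, and 5 < 6. Contradiction.

Unsatisfiable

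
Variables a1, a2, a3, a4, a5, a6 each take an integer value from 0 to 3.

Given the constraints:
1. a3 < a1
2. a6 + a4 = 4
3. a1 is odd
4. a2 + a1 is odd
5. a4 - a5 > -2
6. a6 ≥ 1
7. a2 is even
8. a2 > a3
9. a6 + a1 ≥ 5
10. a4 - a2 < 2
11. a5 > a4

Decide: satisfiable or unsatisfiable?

Satisfiable

Take a1 = 3, a2 = 2, a3 = 0, a4 = 2, a5 = 3, a6 = 2. Then constraint 2: a6 + a4 = 4; constraint 5: a4 - a5 = -1; constraint 9: a6 + a1 = 5, and every other listed constraint is also met.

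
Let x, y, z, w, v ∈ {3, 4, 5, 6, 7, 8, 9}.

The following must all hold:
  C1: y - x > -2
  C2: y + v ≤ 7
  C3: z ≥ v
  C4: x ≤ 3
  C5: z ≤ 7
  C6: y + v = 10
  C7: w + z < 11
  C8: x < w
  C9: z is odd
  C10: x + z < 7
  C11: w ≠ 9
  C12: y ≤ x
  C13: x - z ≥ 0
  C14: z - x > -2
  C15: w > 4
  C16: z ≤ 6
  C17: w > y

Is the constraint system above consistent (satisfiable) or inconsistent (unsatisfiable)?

Unsatisfiable

From constraints 4 and 12: y ≤ x ≤ 3. From constraints 3 and 16: v ≤ z ≤ 6. Hence y + v ≤ 9. But constraint 6 requires y + v = 10, and 10 > 9. Contradiction.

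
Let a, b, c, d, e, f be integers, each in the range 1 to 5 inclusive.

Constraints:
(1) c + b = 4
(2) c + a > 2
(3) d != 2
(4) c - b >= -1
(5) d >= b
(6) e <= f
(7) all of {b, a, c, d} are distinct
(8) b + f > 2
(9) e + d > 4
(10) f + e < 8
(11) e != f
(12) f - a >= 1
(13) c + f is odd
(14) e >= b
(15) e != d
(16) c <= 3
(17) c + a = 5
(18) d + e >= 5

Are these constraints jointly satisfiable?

One satisfying assignment is a = 2, b = 1, c = 3, d = 5, e = 1, f = 4.
For the less obvious constraints — constraint 1: c + b = 4; constraint 2: c + a = 5 — and the others hold by inspection.

Satisfiable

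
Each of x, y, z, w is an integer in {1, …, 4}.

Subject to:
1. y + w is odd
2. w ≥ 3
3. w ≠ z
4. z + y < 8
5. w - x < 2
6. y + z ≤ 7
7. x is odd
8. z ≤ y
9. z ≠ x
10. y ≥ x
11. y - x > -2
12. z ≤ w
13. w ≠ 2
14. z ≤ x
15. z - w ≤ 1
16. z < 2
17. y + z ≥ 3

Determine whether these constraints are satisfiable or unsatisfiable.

Satisfiable

The assignment x = 3, y = 4, z = 1, w = 3 works:
  constraint 4 holds since z + y = 5.
  constraint 5 holds since w - x = 0.
  constraint 6 holds since y + z = 5.
The rest check out directly.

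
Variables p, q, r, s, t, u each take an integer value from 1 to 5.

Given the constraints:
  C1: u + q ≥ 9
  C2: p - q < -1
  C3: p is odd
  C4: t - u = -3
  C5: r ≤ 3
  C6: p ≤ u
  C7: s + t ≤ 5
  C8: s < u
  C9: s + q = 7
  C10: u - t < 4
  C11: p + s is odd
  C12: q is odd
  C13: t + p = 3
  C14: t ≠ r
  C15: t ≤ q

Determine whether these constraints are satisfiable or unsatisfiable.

Take p = 1, q = 5, r = 1, s = 2, t = 2, u = 5. Then constraint 1: u + q = 10; constraint 2: p - q = -4, and every other listed constraint is also met.

Satisfiable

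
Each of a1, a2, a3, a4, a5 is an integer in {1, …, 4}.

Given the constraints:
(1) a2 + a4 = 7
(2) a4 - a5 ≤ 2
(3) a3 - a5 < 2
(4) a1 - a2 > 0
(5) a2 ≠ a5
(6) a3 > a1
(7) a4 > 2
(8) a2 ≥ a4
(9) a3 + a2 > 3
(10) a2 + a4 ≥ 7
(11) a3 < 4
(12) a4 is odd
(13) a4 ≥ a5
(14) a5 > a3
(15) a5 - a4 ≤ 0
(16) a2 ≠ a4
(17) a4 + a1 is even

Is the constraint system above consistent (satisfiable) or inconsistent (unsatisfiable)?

Unsatisfiable

Constraints 4, 6, 8, 13, and 14 give a5 ≤ a4, a4 ≤ a2, a2 < a1, a1 < a3, a3 < a5. Chaining: a5 ≤ a4 ≤ a2 < a1 < a3 < a5, which forces a5 < a5 — impossible.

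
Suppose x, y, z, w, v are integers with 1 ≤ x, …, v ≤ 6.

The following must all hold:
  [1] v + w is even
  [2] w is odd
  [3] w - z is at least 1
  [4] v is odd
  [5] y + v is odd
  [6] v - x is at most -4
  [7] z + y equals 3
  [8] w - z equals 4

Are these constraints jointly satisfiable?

One satisfying assignment is x = 5, y = 2, z = 1, w = 5, v = 1.
For the less obvious constraints — constraint 3: w - z = 4; constraint 6: v - x = -4; constraint 7: z + y = 3 — and the others hold by inspection.

Satisfiable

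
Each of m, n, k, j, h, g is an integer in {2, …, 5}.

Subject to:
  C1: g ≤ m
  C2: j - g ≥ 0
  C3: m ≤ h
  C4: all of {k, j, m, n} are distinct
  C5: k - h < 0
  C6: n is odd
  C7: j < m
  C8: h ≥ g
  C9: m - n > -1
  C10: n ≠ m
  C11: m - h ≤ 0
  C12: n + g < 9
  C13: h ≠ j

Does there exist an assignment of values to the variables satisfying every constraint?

One satisfying assignment is m = 5, n = 3, k = 2, j = 4, h = 5, g = 3.
For the less obvious constraints — constraint 2: j - g = 1; constraint 5: k - h = -3; constraint 9: m - n = 2 — and the others hold by inspection.

Satisfiable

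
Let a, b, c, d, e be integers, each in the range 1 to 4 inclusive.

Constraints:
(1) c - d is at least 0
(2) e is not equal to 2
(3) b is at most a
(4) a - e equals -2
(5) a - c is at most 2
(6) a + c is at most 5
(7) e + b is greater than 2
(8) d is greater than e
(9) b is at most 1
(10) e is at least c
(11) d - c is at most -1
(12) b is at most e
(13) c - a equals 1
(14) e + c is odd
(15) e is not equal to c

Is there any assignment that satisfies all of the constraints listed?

Constraints 8, 10, and 11 give d < c, c ≤ e, e < d. Chaining: d < c ≤ e < d, which forces d < d — impossible.

Unsatisfiable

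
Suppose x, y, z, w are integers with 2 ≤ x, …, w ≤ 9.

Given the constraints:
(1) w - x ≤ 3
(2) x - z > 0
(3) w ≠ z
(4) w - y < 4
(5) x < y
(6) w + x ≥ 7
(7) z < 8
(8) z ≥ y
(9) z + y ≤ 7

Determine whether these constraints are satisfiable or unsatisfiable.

Constraints 2, 5, and 8 give y ≤ z, z < x, x < y. Chaining: y ≤ z < x < y, which forces y < y — impossible.

Unsatisfiable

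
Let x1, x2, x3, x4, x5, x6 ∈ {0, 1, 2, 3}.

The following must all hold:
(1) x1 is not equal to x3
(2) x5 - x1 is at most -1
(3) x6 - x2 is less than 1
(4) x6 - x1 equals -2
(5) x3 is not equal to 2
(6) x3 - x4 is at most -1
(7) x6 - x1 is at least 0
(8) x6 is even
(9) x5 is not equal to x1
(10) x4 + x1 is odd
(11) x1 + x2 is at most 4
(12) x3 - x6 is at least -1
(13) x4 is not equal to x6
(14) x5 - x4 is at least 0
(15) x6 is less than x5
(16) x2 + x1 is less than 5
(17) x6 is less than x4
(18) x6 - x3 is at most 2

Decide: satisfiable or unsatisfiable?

Constraints 2, 6, 7, 12, and 14 give x4 − x3 ≥ 1, x3 − x6 ≥ -1, x6 − x1 ≥ 0, x1 − x5 ≥ 1, x5 − x4 ≥ 0.
Adding all 5 inequalities: the left sides telescope to 0, and the right sides sum to 1 + (-1) + 0 + 1 + 0 = 1. So 0 ≥ 1, which is false.

Unsatisfiable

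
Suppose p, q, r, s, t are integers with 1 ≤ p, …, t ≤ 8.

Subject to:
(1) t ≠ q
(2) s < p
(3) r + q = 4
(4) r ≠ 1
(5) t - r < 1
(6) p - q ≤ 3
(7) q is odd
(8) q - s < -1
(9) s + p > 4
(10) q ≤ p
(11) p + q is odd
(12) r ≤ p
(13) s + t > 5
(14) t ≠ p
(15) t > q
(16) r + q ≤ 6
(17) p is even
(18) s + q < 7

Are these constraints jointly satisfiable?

One satisfying assignment is p = 4, q = 1, r = 3, s = 3, t = 3.
For the less obvious constraints — constraint 3: r + q = 4; constraint 5: t - r = 0; constraint 6: p - q = 3 — and the others hold by inspection.

Satisfiable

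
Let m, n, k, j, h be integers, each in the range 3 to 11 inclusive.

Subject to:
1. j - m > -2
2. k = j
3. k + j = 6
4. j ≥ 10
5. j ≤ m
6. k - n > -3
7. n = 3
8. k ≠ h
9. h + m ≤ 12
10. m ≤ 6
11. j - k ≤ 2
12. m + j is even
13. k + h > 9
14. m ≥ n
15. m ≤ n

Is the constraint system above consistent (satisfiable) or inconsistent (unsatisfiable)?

Unsatisfiable

From constraints 4 and 5: m ≥ j and j ≥ 10, so m ≥ 10. From constraint 10: m ≤ 6. But 6 < 10, so no value of m works.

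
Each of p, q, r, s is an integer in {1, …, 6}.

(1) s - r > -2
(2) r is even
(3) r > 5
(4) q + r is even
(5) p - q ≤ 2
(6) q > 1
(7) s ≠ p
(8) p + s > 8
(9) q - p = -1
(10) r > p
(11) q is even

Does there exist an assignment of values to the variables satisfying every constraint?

One satisfying assignment is p = 3, q = 2, r = 6, s = 6.
For the less obvious constraints — constraint 1: s - r = 0; constraint 5: p - q = 1; constraint 8: p + s = 9 — and the others hold by inspection.

Satisfiable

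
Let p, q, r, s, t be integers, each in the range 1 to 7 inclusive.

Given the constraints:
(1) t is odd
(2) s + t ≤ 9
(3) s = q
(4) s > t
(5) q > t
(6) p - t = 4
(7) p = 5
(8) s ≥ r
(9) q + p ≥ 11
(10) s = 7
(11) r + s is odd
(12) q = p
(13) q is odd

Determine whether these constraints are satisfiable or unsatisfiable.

Unsatisfiable

Constraint 10 fixes s = 7 and constraint 7 fixes p = 5. Constraints 3 and 12 give s = q = p, so s = p. But 7 ≠ 5 — contradiction.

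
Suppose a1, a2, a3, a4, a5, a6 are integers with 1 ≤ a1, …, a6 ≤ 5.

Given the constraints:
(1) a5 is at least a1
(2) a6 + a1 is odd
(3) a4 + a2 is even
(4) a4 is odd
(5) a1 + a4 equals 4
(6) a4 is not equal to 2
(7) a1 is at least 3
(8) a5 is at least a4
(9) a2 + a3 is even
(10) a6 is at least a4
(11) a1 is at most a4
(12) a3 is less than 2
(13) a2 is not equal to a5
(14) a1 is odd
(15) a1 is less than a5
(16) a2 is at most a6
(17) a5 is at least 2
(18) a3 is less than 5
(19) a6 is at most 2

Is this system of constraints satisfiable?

Unsatisfiable

From constraints 7 and 11: a4 ≥ a1 and a1 ≥ 3, so a4 ≥ 3. From constraints 10 and 19: a4 ≤ a6 and a6 ≤ 2, so a4 ≤ 2. But 2 < 3, so no value of a4 works.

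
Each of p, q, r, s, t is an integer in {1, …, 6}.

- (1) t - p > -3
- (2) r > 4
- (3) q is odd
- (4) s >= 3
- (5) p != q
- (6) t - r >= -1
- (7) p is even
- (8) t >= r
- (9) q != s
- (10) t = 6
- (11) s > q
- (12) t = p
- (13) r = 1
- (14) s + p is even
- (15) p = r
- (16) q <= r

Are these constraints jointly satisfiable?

Constraint 10 fixes t = 6 and constraint 13 fixes r = 1. Constraints 12 and 15 give t = p = r, so t = r. But 6 ≠ 1 — contradiction.

Unsatisfiable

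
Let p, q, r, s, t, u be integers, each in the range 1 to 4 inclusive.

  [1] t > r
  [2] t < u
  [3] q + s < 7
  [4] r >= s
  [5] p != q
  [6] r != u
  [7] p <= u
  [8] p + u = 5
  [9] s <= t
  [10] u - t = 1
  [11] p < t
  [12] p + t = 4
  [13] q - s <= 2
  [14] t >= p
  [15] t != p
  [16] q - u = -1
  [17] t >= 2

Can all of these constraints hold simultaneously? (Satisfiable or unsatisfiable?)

Setting (p, q, r, s, t, u) = (1, 3, 2, 1, 3, 4) satisfies everything: constraint 3: q + s = 4; constraint 8: p + u = 5; constraint 10: u - t = 1, and the others follow.

Satisfiable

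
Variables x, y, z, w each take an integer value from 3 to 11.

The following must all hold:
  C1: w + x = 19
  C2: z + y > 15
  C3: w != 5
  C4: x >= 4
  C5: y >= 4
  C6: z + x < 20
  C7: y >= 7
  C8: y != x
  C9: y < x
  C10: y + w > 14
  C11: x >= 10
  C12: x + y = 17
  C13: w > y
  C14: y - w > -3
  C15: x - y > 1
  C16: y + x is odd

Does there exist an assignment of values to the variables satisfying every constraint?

Satisfiable

Setting (x, y, z, w) = (10, 7, 9, 9) satisfies everything: constraint 1: w + x = 19; constraint 2: z + y = 16, and the others follow.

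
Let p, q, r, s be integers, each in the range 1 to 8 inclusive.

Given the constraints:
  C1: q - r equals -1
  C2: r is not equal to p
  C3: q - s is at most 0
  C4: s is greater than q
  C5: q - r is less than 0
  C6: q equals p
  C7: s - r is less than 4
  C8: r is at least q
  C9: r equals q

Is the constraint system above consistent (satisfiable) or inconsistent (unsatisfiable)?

From constraints 6 and 9, r = q = p, so r = p. But constraint 2 says r ≠ p. Contradiction.

Unsatisfiable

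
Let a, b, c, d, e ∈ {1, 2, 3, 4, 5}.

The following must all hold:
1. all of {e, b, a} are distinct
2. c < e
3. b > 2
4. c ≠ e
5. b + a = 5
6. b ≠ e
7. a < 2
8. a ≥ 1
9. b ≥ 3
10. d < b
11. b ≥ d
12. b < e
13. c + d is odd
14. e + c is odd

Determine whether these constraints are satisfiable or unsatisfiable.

Satisfiable

Try a = 1, b = 4, c = 4, d = 1, e = 5.
Check constraint 1: values 5, 4, 1 are distinct; constraint 5: b + a = 5; constraint 13: c + d = 5 is odd. The remaining constraints are straightforward to verify.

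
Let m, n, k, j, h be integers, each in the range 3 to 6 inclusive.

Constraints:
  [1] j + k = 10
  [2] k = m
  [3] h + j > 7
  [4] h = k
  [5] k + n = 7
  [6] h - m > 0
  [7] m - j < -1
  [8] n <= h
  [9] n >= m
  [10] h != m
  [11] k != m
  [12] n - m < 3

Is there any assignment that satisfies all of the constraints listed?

Unsatisfiable

From constraints 2 and 4, h = k = m, so h = m. But constraint 10 says h ≠ m. Contradiction.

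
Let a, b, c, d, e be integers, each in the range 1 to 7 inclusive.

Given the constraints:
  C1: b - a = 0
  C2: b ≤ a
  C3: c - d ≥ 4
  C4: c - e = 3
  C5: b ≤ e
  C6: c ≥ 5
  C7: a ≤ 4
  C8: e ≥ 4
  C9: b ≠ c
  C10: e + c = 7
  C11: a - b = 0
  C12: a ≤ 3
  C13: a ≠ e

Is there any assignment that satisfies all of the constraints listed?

From constraint 8: e ≥ 4. From constraint 6: c ≥ 5. Hence e + c ≥ 9. But constraint 10 requires e + c = 7, and 7 < 9. Contradiction.

Unsatisfiable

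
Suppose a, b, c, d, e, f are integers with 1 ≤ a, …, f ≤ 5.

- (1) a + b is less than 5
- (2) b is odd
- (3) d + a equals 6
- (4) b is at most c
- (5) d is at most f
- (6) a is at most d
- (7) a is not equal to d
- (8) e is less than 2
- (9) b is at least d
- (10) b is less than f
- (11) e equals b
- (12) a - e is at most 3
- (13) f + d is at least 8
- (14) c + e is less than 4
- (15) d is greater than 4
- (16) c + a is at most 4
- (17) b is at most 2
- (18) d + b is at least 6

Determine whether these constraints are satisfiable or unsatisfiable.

From constraint 15: d ≥ 5. From constraints 9 and 17: d ≤ b and b ≤ 2, so d ≤ 2. But 2 < 5, so no value of d works.

Unsatisfiable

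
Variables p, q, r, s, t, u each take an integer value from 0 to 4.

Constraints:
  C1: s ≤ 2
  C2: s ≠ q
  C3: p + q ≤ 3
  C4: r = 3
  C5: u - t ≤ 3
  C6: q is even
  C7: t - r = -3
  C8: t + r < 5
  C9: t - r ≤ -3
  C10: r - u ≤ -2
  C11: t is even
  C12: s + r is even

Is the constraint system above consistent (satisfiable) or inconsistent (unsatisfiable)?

Constraints 5, 9, and 10 give r − t ≥ 3, t − u ≥ -3, u − r ≥ 2.
Adding all 3 inequalities: the left sides telescope to 0, and the right sides sum to 3 + (-3) + 2 = 2. So 0 ≥ 2, which is false.

Unsatisfiable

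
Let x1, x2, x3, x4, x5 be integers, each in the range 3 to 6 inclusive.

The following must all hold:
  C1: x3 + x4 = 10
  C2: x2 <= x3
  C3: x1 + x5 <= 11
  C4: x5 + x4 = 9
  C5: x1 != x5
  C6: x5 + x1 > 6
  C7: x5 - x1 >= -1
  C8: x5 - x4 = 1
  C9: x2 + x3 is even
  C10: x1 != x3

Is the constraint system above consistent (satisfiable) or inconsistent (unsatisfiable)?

Satisfiable

The assignment x1 = 3, x2 = 6, x3 = 6, x4 = 4, x5 = 5 works:
  constraint 1 holds since x3 + x4 = 10.
  constraint 3 holds since x1 + x5 = 8.
  constraint 4 holds since x5 + x4 = 9.
The rest check out directly.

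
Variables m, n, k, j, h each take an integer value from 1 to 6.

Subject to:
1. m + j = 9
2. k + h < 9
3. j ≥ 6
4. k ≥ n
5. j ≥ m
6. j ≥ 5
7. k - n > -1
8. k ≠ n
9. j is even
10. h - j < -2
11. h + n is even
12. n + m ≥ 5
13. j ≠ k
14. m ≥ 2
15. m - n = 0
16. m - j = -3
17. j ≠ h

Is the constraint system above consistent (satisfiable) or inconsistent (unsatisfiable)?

Satisfiable

Try m = 3, n = 3, k = 5, j = 6, h = 3.
Check constraint 1: m + j = 9; constraint 2: k + h = 8. The remaining constraints are straightforward to verify.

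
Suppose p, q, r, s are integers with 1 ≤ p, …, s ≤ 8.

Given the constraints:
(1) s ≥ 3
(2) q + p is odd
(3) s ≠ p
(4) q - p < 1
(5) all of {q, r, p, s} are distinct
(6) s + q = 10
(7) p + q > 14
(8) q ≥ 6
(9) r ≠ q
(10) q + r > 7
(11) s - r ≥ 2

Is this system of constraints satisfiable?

Satisfiable

Try p = 8, q = 7, r = 1, s = 3.
Check constraint 4: q - p = -1; constraint 6: s + q = 10; constraint 7: p + q = 15. The remaining constraints are straightforward to verify.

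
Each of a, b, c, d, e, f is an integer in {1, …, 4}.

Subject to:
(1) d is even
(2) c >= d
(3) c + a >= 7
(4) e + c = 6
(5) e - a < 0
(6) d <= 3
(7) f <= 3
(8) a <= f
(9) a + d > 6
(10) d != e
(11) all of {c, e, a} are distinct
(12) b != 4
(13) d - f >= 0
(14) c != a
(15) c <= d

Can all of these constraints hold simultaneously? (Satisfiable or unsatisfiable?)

Unsatisfiable

From constraints 6 and 15: c ≤ d ≤ 3. From constraints 7 and 8: a ≤ f ≤ 3. Hence c + a ≤ 6. But constraint 3 requires c + a ≥ 7, and 7 > 6. Contradiction.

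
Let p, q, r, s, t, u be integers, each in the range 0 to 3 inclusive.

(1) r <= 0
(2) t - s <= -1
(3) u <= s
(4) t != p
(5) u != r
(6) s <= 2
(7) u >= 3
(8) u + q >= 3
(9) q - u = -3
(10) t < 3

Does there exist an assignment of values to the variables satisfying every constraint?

Unsatisfiable

From constraint 7: u ≥ 3. From constraints 3 and 6: u ≤ s and s ≤ 2, so u ≤ 2. But 2 < 3, so no value of u works.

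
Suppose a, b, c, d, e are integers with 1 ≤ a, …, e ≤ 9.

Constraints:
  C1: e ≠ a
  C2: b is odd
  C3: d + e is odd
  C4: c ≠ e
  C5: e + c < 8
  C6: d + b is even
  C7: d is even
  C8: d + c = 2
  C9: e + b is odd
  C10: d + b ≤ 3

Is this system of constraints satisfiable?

Constraint 7 makes d even and constraint 2 makes b odd, so d + b must be odd. Constraint 6 says d + b is even — contradiction.

Unsatisfiable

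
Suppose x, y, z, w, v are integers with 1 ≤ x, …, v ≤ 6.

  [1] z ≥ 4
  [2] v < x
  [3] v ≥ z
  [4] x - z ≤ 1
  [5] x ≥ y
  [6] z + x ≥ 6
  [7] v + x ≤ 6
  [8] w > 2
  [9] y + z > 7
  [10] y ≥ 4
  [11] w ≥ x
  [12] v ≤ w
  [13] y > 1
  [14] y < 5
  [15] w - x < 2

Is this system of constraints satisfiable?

Unsatisfiable

From constraints 1 and 3: v ≥ z ≥ 4. From constraints 5 and 10: x ≥ y ≥ 4. Hence v + x ≥ 8. But constraint 7 requires v + x ≤ 6, and 6 < 8. Contradiction.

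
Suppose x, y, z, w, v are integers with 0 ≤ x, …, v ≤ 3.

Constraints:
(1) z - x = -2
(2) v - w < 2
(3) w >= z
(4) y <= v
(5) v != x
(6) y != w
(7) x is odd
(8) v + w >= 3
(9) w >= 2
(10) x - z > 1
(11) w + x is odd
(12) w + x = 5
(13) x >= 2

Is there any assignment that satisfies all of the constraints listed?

Setting (x, y, z, w, v) = (3, 0, 1, 2, 2) satisfies everything: constraint 1: z - x = -2; constraint 2: v - w = 0; constraint 8: v + w = 4, and the others follow.

Satisfiable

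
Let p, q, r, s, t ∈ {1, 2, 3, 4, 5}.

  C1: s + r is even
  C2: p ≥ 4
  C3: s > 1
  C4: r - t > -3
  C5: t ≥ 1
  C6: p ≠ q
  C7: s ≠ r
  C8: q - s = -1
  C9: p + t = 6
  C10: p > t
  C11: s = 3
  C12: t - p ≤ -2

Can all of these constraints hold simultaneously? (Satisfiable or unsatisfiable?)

Satisfiable

Take p = 5, q = 2, r = 1, s = 3, t = 1. Then constraint 4: r - t = 0; constraint 8: q - s = -1, and every other listed constraint is also met.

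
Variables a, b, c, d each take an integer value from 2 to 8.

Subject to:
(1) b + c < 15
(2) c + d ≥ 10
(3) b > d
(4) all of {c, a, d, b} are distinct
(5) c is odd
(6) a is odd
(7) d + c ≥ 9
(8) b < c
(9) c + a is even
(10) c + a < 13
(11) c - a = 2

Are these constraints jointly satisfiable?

Take a = 5, b = 6, c = 7, d = 4. Then constraint 1: b + c = 13; constraint 2: c + d = 11; constraint 7: d + c = 11, and every other listed constraint is also met.

Satisfiable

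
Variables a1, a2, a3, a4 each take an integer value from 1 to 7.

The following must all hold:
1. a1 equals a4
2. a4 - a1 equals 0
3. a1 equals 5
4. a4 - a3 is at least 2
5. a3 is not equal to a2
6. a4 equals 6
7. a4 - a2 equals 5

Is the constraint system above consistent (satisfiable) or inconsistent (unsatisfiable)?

Unsatisfiable

Constraint 3 fixes a1 = 5 and constraint 6 fixes a4 = 6, but constraint 1 requires a1 = a4. Since 5 ≠ 6, contradiction.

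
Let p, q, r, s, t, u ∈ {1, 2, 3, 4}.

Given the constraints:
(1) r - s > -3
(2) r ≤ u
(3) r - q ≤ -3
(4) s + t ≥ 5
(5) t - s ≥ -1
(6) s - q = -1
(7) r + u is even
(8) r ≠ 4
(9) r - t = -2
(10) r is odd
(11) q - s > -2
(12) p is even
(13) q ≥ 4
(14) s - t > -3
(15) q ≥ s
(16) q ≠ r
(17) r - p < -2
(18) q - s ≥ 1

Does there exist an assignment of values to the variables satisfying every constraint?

Try p = 4, q = 4, r = 1, s = 3, t = 3, u = 3.
Check constraint 1: r - s = -2; constraint 3: r - q = -3. The remaining constraints are straightforward to verify.

Satisfiable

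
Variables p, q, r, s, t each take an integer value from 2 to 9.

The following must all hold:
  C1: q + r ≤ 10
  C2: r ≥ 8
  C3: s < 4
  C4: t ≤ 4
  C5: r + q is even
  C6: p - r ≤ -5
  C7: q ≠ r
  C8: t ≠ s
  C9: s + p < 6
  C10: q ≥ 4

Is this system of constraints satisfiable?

From constraint 10: q ≥ 4. From constraint 2: r ≥ 8. Hence q + r ≥ 12. But constraint 1 requires q + r ≤ 10, and 10 < 12. Contradiction.

Unsatisfiable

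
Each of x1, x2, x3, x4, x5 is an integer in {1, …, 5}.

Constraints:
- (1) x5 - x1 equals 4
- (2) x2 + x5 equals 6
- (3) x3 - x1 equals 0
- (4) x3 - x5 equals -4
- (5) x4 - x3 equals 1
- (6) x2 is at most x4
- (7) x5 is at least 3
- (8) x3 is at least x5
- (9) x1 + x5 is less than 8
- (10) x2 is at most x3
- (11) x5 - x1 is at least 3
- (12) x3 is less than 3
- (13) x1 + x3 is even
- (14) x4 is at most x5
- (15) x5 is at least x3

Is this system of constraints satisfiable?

Unsatisfiable

From constraints 7 and 8: x3 ≥ x5 and x5 ≥ 3, so x3 ≥ 3. From constraint 12: x3 ≤ 2. But 2 < 3, so no value of x3 works.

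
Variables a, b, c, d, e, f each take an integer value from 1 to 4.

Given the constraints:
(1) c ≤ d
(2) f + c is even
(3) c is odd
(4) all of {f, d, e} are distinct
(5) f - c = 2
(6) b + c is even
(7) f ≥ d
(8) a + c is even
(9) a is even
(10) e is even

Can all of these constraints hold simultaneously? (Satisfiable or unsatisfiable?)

Unsatisfiable

Constraint 9 makes a even and constraint 3 makes c odd, so a + c must be odd. Constraint 8 says a + c is even — contradiction.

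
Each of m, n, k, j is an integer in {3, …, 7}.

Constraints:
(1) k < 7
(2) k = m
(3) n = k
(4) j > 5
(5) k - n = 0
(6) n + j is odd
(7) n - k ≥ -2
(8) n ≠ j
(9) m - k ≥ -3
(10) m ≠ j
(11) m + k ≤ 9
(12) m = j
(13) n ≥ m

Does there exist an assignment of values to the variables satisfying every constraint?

From constraints 2, 3, and 12, n = k = m = j, so n = j. But constraint 8 says n ≠ j. Contradiction.

Unsatisfiable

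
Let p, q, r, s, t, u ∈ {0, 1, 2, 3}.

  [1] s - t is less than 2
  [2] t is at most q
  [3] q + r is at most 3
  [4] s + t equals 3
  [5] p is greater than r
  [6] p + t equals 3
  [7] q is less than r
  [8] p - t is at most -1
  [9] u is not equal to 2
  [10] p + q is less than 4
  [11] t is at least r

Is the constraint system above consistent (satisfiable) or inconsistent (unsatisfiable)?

Constraints 2, 5, 7, and 8 give p < t, t ≤ q, q < r, r < p. Chaining: p < t ≤ q < r < p, which forces p < p — impossible.

Unsatisfiable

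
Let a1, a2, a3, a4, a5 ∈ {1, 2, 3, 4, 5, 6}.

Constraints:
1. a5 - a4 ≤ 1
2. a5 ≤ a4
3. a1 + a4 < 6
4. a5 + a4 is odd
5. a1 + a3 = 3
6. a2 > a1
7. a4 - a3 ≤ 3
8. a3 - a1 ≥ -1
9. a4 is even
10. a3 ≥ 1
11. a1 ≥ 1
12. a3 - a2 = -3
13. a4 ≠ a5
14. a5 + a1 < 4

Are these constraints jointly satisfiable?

Satisfiable

One satisfying assignment is a1 = 2, a2 = 4, a3 = 1, a4 = 2, a5 = 1.
For the less obvious constraints — constraint 1: a5 - a4 = -1; constraint 3: a1 + a4 = 4; constraint 5: a1 + a3 = 3 — and the others hold by inspection.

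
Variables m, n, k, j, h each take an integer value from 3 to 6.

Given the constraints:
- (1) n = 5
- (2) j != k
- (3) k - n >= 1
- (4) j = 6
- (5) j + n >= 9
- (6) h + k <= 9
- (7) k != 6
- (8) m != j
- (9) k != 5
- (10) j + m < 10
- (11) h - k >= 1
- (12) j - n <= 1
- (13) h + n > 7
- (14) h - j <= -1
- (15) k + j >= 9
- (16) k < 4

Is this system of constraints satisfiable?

Constraints 3, 11, 12, and 14 give j − h ≥ 1, h − k ≥ 1, k − n ≥ 1, n − j ≥ -1.
Adding all 4 inequalities: the left sides telescope to 0, and the right sides sum to 1 + 1 + 1 + (-1) = 2. So 0 ≥ 2, which is false.

Unsatisfiable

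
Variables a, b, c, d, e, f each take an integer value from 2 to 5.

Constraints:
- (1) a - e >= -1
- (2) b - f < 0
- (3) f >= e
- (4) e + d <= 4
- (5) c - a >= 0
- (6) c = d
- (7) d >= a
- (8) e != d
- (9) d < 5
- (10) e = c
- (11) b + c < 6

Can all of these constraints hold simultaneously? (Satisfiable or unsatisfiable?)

Unsatisfiable

From constraints 6 and 10, e = c = d, so e = d. But constraint 8 says e ≠ d. Contradiction.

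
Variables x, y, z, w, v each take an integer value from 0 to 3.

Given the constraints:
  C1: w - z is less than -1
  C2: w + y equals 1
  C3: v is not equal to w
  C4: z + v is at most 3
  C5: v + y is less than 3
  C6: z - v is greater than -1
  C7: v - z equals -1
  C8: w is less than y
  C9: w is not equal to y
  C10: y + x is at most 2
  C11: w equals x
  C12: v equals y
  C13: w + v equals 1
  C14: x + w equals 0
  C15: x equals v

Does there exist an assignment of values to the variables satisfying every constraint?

From constraints 11, 12, and 15, w = x = v = y, so w = y. But constraint 9 says w ≠ y. Contradiction.

Unsatisfiable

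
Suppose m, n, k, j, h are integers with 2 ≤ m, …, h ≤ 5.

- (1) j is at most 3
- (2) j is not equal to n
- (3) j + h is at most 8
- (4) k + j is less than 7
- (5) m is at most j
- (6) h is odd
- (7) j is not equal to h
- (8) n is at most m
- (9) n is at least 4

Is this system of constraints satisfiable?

Unsatisfiable

From constraints 8 and 9: m ≥ n and n ≥ 4, so m ≥ 4. From constraints 1 and 5: m ≤ j and j ≤ 3, so m ≤ 3. But 3 < 4, so no value of m works.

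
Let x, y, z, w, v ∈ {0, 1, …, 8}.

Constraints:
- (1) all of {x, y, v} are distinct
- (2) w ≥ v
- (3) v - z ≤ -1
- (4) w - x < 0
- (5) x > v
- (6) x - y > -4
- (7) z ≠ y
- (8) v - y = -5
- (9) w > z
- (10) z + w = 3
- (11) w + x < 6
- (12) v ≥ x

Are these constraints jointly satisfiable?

Unsatisfiable

Constraints 3, 4, 9, and 12 give z < w, w < x, x ≤ v, v < z. Chaining: z < w < x ≤ v < z, which forces z < z — impossible.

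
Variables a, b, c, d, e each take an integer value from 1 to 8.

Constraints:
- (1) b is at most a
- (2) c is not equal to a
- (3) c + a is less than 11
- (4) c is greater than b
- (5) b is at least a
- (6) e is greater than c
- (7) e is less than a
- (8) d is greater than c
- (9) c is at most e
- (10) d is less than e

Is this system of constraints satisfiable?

Unsatisfiable

Constraints 4, 5, 7, 8, and 10 give b < c, c < d, d < e, e < a, a ≤ b. Chaining: b < c < d < e < a ≤ b, which forces b < b — impossible.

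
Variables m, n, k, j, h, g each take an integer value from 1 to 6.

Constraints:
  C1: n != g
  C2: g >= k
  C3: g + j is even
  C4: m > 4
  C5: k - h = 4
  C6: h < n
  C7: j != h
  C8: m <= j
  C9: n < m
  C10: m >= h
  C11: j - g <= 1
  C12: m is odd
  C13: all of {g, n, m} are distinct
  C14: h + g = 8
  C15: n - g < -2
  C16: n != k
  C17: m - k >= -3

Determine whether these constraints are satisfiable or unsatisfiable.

Satisfiable

One satisfying assignment is m = 5, n = 3, k = 6, j = 6, h = 2, g = 6.
For the less obvious constraints — constraint 5: k - h = 4; constraint 11: j - g = 0 — and the others hold by inspection.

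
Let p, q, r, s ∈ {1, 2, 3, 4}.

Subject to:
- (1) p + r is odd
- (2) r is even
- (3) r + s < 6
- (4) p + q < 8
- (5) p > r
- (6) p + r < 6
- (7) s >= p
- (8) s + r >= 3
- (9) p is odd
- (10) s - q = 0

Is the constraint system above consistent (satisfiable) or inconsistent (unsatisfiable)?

Setting (p, q, r, s) = (3, 3, 2, 3) satisfies everything: constraint 3: r + s = 5; constraint 4: p + q = 6; constraint 6: p + r = 5, and the others follow.

Satisfiable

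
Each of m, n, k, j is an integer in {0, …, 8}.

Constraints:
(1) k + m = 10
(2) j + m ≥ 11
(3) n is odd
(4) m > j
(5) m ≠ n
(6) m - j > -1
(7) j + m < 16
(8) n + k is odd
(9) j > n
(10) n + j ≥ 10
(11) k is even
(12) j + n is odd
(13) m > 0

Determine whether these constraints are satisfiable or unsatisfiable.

One satisfying assignment is m = 8, n = 5, k = 2, j = 6.
For the less obvious constraints — constraint 1: k + m = 10; constraint 2: j + m = 14 — and the others hold by inspection.

Satisfiable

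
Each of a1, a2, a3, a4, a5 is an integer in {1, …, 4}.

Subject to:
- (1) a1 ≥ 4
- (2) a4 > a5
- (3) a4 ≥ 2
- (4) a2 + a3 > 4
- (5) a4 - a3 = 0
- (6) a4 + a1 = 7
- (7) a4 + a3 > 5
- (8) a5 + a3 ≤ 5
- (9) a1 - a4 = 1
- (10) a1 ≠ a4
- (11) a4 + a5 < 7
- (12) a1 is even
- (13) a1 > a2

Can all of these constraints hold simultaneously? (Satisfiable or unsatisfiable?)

Satisfiable

Take a1 = 4, a2 = 2, a3 = 3, a4 = 3, a5 = 1. Then constraint 4: a2 + a3 = 5; constraint 5: a4 - a3 = 0; constraint 6: a4 + a1 = 7, and every other listed constraint is also met.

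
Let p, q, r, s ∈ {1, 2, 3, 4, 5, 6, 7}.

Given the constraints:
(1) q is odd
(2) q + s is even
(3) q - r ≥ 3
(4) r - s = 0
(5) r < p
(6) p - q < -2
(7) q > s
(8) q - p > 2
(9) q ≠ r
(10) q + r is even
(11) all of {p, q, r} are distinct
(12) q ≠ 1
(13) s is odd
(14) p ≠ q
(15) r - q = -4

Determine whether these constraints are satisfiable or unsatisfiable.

Setting (p, q, r, s) = (2, 5, 1, 1) satisfies everything: constraint 3: q - r = 4; constraint 4: r - s = 0, and the others follow.

Satisfiable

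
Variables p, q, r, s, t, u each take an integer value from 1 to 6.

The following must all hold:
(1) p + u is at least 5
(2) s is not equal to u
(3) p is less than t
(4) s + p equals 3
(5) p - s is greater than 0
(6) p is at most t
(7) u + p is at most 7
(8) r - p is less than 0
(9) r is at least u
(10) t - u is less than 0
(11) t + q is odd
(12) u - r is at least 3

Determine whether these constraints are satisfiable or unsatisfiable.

Unsatisfiable

Constraints 3, 8, 9, and 10 give u ≤ r, r < p, p < t, t < u. Chaining: u ≤ r < p < t < u, which forces u < u — impossible.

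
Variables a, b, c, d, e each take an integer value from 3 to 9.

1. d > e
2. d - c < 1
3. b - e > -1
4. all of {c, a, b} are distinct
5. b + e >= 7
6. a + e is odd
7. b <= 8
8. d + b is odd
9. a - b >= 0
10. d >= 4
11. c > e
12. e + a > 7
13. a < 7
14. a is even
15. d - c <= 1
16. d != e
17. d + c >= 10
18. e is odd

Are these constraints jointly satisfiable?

Try a = 6, b = 5, c = 7, d = 6, e = 3.
Check constraint 2: d - c = -1; constraint 3: b - e = 2. The remaining constraints are straightforward to verify.

Satisfiable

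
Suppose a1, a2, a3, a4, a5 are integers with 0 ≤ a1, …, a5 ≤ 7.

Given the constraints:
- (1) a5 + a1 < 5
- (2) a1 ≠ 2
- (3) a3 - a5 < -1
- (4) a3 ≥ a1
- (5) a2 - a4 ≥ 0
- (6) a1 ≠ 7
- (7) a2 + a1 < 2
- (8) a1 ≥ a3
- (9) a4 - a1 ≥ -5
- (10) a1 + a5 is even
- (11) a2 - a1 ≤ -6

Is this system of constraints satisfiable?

Constraints 5, 9, and 11 give a2 − a4 ≥ 0, a4 − a1 ≥ -5, a1 − a2 ≥ 6.
Adding all 3 inequalities: the left sides telescope to 0, and the right sides sum to 0 + (-5) + 6 = 1. So 0 ≥ 1, which is false.

Unsatisfiable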